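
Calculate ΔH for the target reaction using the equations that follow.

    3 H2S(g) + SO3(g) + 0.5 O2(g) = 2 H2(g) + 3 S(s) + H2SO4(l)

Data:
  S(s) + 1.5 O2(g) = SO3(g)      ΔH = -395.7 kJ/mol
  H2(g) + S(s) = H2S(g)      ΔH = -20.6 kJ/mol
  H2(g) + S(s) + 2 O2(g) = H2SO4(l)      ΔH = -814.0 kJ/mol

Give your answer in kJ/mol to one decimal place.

equation 1 reversed (reverse to put SO3(g) on the reactant side): +395.7 kJ/mol
equation 2 reversed and × 3 (reverse to put H2S(g) on the reactant side; scale by 3 for the 3 H2S(g)): (-3)·(-20.6) = +61.8 kJ/mol
equation 3 as written (H2SO4(l) already on the product side): -814.0 kJ/mol
ΔH = (-1)·(-395.7) + (-3)·(-20.6) + (1)·(-814.0) = -356.5 kJ/mol

ΔH = -356.5 kJ/mol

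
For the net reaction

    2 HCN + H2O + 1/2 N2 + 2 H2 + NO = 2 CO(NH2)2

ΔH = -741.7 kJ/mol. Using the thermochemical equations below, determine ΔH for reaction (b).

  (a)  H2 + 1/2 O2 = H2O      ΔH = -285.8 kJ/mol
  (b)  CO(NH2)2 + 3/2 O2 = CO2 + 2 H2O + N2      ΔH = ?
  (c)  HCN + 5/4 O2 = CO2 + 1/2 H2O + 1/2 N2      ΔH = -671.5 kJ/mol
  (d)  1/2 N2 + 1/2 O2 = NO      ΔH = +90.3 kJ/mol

ΔH = -631.6 kJ/mol

(a) × 2 (scale by 2 for the 2 H2): (2)·(-285.8) = -571.6 kJ/mol
(b) reversed and × 2 (reverse to put CO(NH2)2 on the product side; scale by 2 for the 2 CO(NH2)2): contributes −2·x
(c) × 2 (×2 to match 2 HCN in the target): (2)·(-671.5) = -1343.0 kJ/mol
(d) reversed (NO must end up as a reactant): -90.3 kJ/mol
-741.7 = (-571.6) + (-1343.0) + (-90.3) − 2·x
x = (-741.7 − (-2004.9)) / (-2) = -631.6 kJ/mol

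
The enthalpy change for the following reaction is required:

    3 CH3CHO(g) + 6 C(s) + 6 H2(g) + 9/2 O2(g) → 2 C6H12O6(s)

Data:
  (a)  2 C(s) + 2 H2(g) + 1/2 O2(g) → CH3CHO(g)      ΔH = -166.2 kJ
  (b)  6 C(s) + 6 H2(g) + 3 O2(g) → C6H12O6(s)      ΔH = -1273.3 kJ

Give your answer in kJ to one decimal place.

ΔH = -2048.0 kJ

(a) reversed and × 3: (-3)·(-166.2) = +498.6 kJ
(b) × 2: (2)·(-1273.3) = -2546.6 kJ
Summing the manipulated equations, ΔH = (+498.6) + (-2546.6) = -2048.0 kJ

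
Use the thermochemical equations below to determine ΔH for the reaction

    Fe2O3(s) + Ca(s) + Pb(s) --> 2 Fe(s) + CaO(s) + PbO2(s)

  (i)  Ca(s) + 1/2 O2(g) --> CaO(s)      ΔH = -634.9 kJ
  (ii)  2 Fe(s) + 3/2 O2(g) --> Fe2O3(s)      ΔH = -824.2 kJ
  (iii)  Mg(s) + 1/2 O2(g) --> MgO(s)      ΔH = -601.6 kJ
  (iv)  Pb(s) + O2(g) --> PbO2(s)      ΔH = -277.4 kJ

ΔH = -88.1 kJ

(i) as written: -634.9 kJ
(ii) reversed: +824.2 kJ
(iii): not needed.
(iv) as written: -277.4 kJ
ΔH = (-634.9) + (+824.2) + (-277.4) = -88.1 kJ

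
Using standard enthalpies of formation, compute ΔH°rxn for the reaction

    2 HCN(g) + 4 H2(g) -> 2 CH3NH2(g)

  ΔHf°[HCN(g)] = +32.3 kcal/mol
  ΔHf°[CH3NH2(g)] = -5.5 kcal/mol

Products: 2·(-5.5) = -11.0
Reactants: 2·(+32.3) + 4·(+0.0) = +64.6
ΔH°rxn = (-11.0) − (+64.6) = -75.6 kcal/mol

ΔH°rxn = -75.6 kcal/mol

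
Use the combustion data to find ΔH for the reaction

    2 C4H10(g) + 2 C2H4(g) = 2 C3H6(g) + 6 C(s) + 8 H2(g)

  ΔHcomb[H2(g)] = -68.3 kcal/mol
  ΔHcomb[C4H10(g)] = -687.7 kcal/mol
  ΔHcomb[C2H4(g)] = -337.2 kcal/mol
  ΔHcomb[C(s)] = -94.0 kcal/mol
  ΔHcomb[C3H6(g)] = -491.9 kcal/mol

ΔH = 44.4 kcal/mol

Using ΔH = Σ nΔHc°(reactants) − Σ nΔHc°(products):
= [2·(-687.7) + 2·(-337.2)] − [2·(-491.9) + 6·(-94.0) + 8·(-68.3)]
= 44.4 kcal/mol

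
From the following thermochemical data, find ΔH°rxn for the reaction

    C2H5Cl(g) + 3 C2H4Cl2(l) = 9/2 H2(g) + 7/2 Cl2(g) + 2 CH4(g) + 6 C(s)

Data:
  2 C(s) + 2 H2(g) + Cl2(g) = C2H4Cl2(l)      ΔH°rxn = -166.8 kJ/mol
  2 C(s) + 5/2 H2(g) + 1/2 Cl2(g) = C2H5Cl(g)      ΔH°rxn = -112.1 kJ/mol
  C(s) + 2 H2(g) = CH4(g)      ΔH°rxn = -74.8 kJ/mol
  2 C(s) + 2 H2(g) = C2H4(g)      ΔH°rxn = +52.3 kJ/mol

ΔH°rxn = 462.9 kJ/mol

equation 1 reversed and × 3 (C2H4Cl2(l) must end up as a reactant; scale by 3 for the 3 C2H4Cl2(l)): (-3)·(-166.8) = +500.4 kJ/mol
equation 2 reversed (C2H5Cl(g) must end up as a reactant): +112.1 kJ/mol
equation 3 × 2 (scale by 2 for the 2 CH4(g)): (2)·(-74.8) = -149.6 kJ/mol
equation 4: not needed (C2H4(g) appears nowhere else).
Combining the equations, ΔH°rxn = (-3)·(-166.8) + (-1)·(-112.1) + (2)·(-74.8) = 462.9 kJ/mol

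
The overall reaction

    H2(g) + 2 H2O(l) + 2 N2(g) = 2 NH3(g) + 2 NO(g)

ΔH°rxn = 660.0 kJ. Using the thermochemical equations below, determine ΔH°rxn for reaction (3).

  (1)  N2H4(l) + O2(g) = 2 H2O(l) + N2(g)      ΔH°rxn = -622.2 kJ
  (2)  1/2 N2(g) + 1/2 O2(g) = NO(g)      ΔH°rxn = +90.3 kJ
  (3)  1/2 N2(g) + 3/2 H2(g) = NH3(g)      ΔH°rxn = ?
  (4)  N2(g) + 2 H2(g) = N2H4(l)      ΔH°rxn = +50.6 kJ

ΔH°rxn = -46.1 kJ

(1) reversed (reverse to put H2O(l) on the reactant side): +622.2 kJ
(2) × 2 (×2 to match 2 NO(g) in the target): (2)·(+90.3) = +180.6 kJ
(3) × 2 (scale by 2 for the 2 NH3(g)): contributes 2·x
(4) reversed: -50.6 kJ
+660.0 = (+622.2) + (+180.6) + (-50.6) + 2·x
x = (+660.0 − (+752.2)) / (2) = -46.1 kJ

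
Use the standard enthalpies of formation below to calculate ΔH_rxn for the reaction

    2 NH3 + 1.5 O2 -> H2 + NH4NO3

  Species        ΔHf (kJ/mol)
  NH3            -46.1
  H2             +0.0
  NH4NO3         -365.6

Products: 1·(+0.0) + 1·(-365.6) = -365.6
Reactants: 2·(-46.1) + 3/2·(+0.0) = -92.2
ΔH_rxn = (-365.6) − (-92.2) = -273.4 kJ/mol

ΔH_rxn = -273.4 kJ/mol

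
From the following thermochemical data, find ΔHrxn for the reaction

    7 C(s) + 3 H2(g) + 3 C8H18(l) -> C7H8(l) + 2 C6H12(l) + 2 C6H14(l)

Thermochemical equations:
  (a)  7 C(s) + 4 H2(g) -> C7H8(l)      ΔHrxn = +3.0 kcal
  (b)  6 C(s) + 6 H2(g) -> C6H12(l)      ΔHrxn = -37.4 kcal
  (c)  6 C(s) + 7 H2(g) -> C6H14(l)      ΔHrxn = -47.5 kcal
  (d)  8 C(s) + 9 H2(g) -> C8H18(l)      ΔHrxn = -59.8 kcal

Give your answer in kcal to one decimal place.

ΔHrxn = 12.6 kcal

(a) as written: +3.0 kcal
(b) × 2: (2)·(-37.4) = -74.8 kcal
(c) × 2: (2)·(-47.5) = -95.0 kcal
(d) reversed and × 3: (-3)·(-59.8) = +179.4 kcal
ΔHrxn = (+3.0) + (-74.8) + (-95.0) + (+179.4) = 12.6 kcal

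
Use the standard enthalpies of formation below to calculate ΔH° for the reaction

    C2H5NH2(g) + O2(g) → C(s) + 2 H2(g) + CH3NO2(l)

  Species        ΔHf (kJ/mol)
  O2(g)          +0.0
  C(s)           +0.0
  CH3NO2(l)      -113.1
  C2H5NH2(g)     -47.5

Products: 1·(+0.0) + 2·(+0.0) + 1·(-113.1) = -113.1
Reactants: 1·(-47.5) + 1·(+0.0) = -47.5
ΔH° = (-113.1) − (-47.5) = -65.6 kJ/mol

ΔH° = -65.6 kJ/mol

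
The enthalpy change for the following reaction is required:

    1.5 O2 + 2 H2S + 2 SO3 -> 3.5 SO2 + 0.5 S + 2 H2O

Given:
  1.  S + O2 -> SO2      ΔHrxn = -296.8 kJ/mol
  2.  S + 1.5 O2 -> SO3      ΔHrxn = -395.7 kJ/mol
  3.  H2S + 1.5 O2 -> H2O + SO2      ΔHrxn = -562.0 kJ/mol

eq. 1 × 3/2: (3/2)·(-296.8) = -445.2 kJ/mol
eq. 2 reversed and × 2: (-2)·(-395.7) = +791.4 kJ/mol
eq. 3 × 2: (2)·(-562.0) = -1124.0 kJ/mol
ΔHrxn = (3/2)·(-296.8) + (-2)·(-395.7) + (2)·(-562.0) = -777.8 kJ/mol

ΔHrxn = -777.8 kJ/mol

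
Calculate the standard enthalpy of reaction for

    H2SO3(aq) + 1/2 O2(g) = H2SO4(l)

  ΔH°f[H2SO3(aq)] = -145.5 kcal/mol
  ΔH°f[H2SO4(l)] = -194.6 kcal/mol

ΔH_rxn = -49.1 kcal/mol

Products: 1·(-194.6) = -194.6
Reactants: 1·(-145.5) + 1/2·(+0.0) = -145.5
ΔH_rxn = (-194.6) − (-145.5) = -49.1 kcal/mol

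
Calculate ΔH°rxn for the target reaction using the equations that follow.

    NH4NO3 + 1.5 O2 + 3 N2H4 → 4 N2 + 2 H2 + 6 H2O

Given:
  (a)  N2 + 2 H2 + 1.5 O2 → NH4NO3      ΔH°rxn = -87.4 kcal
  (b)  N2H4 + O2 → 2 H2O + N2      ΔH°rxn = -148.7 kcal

(a) reversed: +87.4 kcal
(b) × 3: (3)·(-148.7) = -446.1 kcal
Combining the equations, ΔH°rxn = (+87.4) + (-446.1) = -358.7 kcal

ΔH°rxn = -358.7 kcal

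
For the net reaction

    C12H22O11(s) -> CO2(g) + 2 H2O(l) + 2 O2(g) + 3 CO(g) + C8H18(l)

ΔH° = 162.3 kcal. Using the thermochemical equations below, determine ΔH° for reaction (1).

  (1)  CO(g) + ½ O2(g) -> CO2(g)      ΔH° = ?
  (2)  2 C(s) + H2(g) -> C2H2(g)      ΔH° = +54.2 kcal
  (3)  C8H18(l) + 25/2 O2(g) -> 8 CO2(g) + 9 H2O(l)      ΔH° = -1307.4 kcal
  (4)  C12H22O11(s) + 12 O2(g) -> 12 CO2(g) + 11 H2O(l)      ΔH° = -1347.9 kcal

(1) reversed and × 3 (reverse to put CO(g) on the product side; scale by 3 for the 3 CO(g)): contributes −3·x
(2): not needed (C(s) appears nowhere else).
(3) reversed (C8H18(l) must end up as a product): +1307.4 kcal
(4) as written (C12H22O11(s) already on the reactant side): -1347.9 kcal
+162.3 = (+1307.4) + (-1347.9) − 3·x
x = (+162.3 − (-40.5)) / (-3) = -67.6 kcal

ΔH° = -67.6 kcal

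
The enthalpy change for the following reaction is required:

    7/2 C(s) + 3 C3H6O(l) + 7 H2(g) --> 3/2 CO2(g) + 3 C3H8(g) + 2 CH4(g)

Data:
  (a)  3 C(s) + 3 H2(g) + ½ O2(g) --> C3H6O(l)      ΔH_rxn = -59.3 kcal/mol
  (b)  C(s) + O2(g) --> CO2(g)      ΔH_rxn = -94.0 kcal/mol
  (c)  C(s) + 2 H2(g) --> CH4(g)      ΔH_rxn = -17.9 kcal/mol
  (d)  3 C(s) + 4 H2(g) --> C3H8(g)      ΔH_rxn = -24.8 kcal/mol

(a) reversed and × 3: (-3)·(-59.3) = +177.9 kcal/mol
(b) × 3/2: (3/2)·(-94.0) = -141.0 kcal/mol
(c) × 2: (2)·(-17.9) = -35.8 kcal/mol
(d) × 3: (3)·(-24.8) = -74.4 kcal/mol
Summing the manipulated equations, ΔH_rxn = (+177.9) + (-141.0) + (-35.8) + (-74.4) = -73.3 kcal/mol

ΔH_rxn = -73.3 kcal/mol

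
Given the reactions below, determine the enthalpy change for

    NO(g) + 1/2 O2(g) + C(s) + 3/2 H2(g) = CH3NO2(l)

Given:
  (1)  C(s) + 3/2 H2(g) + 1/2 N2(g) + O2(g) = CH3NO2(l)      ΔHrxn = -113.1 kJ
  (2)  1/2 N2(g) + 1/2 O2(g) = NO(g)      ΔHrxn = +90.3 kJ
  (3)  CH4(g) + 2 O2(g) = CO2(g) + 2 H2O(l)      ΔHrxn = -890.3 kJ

ΔHrxn = -203.4 kJ

(1) as written (CH3NO2(l) already on the product side): -113.1 kJ
(2) reversed (NO(g) must end up as a reactant): -90.3 kJ
(3): not needed (CO2(g) appears nowhere else).
ΔHrxn = (-113.1) + (-90.3) = -203.4 kJ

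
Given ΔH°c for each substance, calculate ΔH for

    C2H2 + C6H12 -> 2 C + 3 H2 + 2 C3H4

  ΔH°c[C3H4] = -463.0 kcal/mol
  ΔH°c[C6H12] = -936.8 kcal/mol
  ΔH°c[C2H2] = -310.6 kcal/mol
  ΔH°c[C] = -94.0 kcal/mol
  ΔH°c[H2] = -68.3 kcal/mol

ΔH = 71.5 kcal/mol

Using ΔH = Σ nΔHc°(reactants) − Σ nΔHc°(products):
= [1·(-310.6) + 1·(-936.8)] − [2·(-94.0) + 3·(-68.3) + 2·(-463.0)]
= 71.5 kcal/mol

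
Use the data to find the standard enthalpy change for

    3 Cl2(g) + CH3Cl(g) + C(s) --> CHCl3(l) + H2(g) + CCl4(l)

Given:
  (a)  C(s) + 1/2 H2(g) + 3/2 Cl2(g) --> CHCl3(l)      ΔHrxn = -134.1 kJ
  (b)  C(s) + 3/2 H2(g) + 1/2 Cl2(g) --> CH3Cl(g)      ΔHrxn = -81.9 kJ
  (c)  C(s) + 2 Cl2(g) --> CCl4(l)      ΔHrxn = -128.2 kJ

ΔHrxn = -180.4 kJ

(a) as written (CHCl3(l) already on the product side): -134.1 kJ
(b) reversed (reverse to put CH3Cl(g) on the reactant side): +81.9 kJ
(c) as written (CCl4(l) already on the product side): -128.2 kJ
Since enthalpy is a state function, ΔHrxn = (1)·(-134.1) + (-1)·(-81.9) + (1)·(-128.2) = -180.4 kJ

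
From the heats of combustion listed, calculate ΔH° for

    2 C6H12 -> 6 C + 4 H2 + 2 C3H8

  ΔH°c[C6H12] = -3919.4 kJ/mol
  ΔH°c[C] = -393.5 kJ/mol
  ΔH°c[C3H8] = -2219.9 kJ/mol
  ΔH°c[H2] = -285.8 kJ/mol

ΔH° = 105.2 kJ/mol

With combustion enthalpies, reactants minus products:
= [2·(-3919.4)] − [6·(-393.5) + 4·(-285.8) + 2·(-2219.9)]
= 105.2 kJ/mol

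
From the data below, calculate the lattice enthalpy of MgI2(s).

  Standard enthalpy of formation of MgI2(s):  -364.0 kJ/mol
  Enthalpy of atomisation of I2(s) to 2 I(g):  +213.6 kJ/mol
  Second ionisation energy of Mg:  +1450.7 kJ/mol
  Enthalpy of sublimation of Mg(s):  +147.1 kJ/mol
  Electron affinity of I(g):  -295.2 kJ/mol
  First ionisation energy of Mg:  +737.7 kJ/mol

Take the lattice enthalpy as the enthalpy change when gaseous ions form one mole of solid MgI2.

U = -2322.7 kJ/mol

ΔHf° = 1·ΔHsub + 1·(ΣIE) + 1·D(I2) + 2·EA + U
-364.0 = 1·(+147.1) + 1·(+2188.4) + 1·(+213.6) + 2·(-295.2) + U
U = -364.0 − (+1958.7) = -2322.7 kJ/mol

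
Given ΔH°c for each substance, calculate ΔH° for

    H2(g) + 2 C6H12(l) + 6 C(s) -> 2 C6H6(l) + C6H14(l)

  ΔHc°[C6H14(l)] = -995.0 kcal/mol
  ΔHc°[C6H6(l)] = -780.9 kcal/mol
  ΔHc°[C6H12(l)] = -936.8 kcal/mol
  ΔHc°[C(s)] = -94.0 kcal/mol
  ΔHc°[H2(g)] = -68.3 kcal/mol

With combustion enthalpies, reactants minus products:
= [1·(-68.3) + 2·(-936.8) + 6·(-94.0)] − [2·(-780.9) + 1·(-995.0)]
= 50.9 kcal/mol

ΔH° = 50.9 kcal/mol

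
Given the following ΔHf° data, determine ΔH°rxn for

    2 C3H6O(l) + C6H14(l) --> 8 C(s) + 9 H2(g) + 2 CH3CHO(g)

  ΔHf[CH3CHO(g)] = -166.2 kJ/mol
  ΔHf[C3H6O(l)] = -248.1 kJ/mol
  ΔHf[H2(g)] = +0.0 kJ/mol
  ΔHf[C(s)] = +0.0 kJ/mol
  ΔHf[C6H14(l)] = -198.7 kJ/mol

Products: 8·(+0.0) + 9·(+0.0) + 2·(-166.2) = -332.4
Reactants: 2·(-248.1) + 1·(-198.7) = -694.9
ΔH°rxn = (-332.4) − (-694.9) = 362.5 kJ/mol

ΔH°rxn = 362.5 kJ/mol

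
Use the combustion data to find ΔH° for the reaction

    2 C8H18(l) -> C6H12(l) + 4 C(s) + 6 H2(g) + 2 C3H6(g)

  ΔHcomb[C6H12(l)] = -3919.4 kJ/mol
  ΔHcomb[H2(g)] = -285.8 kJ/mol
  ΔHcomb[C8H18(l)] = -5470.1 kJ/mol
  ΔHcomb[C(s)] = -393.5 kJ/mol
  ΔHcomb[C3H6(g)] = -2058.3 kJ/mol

ΔH° = 384.6 kJ/mol

Using ΔH = Σ nΔHc°(reactants) − Σ nΔHc°(products):
= [2·(-5470.1)] − [1·(-3919.4) + 4·(-393.5) + 6·(-285.8) + 2·(-2058.3)]
= 384.6 kJ/mol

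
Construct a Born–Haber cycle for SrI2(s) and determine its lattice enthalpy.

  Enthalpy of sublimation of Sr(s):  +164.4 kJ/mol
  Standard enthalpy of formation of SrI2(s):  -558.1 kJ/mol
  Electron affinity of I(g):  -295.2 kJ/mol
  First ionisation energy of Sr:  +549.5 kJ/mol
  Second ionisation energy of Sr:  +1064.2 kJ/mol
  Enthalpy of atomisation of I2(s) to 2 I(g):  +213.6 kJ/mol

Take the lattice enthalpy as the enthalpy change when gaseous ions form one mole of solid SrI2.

ΔHf° = 1·ΔHsub + 1·(ΣIE) + 1·D(I2) + 2·EA + U
-558.1 = 1·(+164.4) + 1·(+1613.7) + 1·(+213.6) + 2·(-295.2) + U
U = -558.1 − (+1401.3) = -1959.4 kJ/mol

U = -1959.4 kJ/mol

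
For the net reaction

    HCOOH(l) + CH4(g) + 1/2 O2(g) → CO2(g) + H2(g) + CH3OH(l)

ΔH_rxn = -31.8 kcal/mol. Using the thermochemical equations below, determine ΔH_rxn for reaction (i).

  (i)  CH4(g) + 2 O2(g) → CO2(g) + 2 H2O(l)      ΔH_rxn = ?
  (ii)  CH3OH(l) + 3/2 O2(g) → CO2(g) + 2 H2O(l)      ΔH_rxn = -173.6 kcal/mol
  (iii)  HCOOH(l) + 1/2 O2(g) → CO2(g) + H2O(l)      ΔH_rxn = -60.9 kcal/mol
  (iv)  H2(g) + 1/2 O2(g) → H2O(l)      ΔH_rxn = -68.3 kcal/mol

ΔH_rxn = -212.8 kcal/mol

(i) as written: contributes x
(ii) reversed: +173.6 kcal/mol
(iii) as written: -60.9 kcal/mol
(iv) reversed: +68.3 kcal/mol
-31.8 = (+173.6) + (-60.9) + (+68.3) + x
x = (-31.8 − (+181.0)) / (1) = -212.8 kcal/mol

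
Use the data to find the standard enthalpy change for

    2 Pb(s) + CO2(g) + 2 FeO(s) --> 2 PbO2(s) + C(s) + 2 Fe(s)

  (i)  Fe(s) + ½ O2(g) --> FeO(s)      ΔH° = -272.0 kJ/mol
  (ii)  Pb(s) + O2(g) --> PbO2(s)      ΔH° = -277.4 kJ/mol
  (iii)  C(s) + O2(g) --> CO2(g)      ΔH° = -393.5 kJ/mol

ΔH° = 382.7 kJ/mol

(i) reversed and × 2 (FeO(s) must end up as a reactant; ×2 to match 2 FeO(s) in the target): (-2)·(-272.0) = +544.0 kJ/mol
(ii) × 2 (scale by 2 for the 2 PbO2(s)): (2)·(-277.4) = -554.8 kJ/mol
(iii) reversed (CO2(g) must end up as a reactant): +393.5 kJ/mol
ΔH° = (-2)·(-272.0) + (2)·(-277.4) + (-1)·(-393.5) = 382.7 kJ/mol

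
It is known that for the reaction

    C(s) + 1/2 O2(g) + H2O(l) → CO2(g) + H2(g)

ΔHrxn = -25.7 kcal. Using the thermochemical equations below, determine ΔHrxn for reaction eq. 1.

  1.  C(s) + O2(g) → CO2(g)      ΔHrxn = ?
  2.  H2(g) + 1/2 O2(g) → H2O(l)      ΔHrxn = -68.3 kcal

eq. 1 as written (CO2(g) already on the product side): contributes x
eq. 2 reversed (reverse to put H2O(l) on the reactant side): +68.3 kcal
-25.7 = (+68.3) + x
x = (-25.7 − (+68.3)) / (1) = -94.0 kcal

ΔHrxn = -94.0 kcal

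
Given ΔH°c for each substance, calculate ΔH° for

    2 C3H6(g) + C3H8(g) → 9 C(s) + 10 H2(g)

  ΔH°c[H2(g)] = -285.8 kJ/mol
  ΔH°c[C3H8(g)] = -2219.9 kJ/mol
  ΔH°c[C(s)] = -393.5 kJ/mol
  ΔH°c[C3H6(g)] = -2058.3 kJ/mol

ΔH° = 63.0 kJ/mol

Using ΔH = Σ nΔHc°(reactants) − Σ nΔHc°(products):
= [2·(-2058.3) + 1·(-2219.9)] − [9·(-393.5) + 10·(-285.8)]
= 63.0 kJ/mol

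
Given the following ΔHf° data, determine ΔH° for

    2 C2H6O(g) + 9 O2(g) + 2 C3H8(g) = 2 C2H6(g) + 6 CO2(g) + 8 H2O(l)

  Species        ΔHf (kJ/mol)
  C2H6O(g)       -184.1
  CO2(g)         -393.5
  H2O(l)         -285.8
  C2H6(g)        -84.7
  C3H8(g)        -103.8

ΔH° = -4241.0 kJ/mol

ΔH°rxn = Σ nΔHf°(products) − Σ nΔHf°(reactants).
Products: 2·(-84.7) + 6·(-393.5) + 8·(-285.8) = -4816.8
Reactants: 2·(-184.1) + 9·(+0.0) + 2·(-103.8) = -575.8
ΔH° = (-4816.8) − (-575.8) = -4241.0 kJ/mol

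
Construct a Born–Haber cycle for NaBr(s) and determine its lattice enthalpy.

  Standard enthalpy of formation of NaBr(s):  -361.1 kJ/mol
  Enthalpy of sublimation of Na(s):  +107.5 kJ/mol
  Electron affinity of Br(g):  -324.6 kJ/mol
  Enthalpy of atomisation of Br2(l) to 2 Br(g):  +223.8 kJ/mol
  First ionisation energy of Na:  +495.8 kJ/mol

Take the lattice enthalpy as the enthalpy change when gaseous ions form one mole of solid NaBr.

U = -751.7 kJ/mol

ΔHf° = 1·ΔHsub + 1·(ΣIE) + 1/2·D(Br2) + 1·EA + U
-361.1 = 1·(+107.5) + 1·(+495.8) + 1/2·(+223.8) + 1·(-324.6) + U
U = -361.1 − (+390.6) = -751.7 kJ/mol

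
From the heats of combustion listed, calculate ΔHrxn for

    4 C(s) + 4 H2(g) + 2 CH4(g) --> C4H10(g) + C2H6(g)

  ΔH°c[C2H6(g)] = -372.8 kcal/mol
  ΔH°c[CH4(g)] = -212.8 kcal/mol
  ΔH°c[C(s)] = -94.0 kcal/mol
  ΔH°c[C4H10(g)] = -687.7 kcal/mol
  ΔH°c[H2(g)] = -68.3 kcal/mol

Using ΔH = Σ nΔHc°(reactants) − Σ nΔHc°(products):
= [4·(-94.0) + 4·(-68.3) + 2·(-212.8)] − [1·(-687.7) + 1·(-372.8)]
= -14.3 kcal/mol

ΔHrxn = -14.3 kcal/mol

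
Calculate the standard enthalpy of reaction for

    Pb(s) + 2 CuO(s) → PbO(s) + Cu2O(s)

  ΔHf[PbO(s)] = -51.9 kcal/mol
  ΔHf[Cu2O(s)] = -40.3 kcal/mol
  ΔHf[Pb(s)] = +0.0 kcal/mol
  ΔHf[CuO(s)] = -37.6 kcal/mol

ΔHrxn = -17.0 kcal/mol

Products: 1·(-51.9) + 1·(-40.3) = -92.2
Reactants: 1·(+0.0) + 2·(-37.6) = -75.2
ΔHrxn = (-92.2) − (-75.2) = -17.0 kcal/mol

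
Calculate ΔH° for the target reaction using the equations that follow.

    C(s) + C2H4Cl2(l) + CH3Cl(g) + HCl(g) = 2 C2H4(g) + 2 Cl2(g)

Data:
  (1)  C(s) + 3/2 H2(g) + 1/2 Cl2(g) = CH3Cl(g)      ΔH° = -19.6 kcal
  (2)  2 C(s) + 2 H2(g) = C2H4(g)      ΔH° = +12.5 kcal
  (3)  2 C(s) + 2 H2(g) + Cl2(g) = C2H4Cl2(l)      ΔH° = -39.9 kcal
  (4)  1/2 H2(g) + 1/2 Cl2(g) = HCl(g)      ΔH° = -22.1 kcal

ΔH° = 106.6 kcal

(1) reversed (CH3Cl(g) must end up as a reactant): +19.6 kcal
(2) × 2 (scale by 2 for the 2 C2H4(g)): (2)·(+12.5) = +25.0 kcal
(3) reversed (C2H4Cl2(l) must end up as a reactant): +39.9 kcal
(4) reversed (HCl(g) must end up as a reactant): +22.1 kcal
Since enthalpy is a state function, ΔH° = (-1)·(-19.6) + (2)·(+12.5) + (-1)·(-39.9) + (-1)·(-22.1) = 106.6 kcal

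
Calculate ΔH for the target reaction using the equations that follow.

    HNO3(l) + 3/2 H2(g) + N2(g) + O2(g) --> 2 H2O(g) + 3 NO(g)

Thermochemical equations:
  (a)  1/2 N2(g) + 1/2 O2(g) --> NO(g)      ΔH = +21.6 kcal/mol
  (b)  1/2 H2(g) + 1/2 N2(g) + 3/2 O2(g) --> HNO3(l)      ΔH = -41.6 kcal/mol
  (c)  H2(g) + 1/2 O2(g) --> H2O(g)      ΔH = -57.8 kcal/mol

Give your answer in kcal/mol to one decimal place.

(a) × 3 (×3 to match 3 NO(g) in the target): (3)·(+21.6) = +64.8 kcal/mol
(b) reversed (HNO3(l) must end up as a reactant): +41.6 kcal/mol
(c) × 2 (scale by 2 for the 2 H2O(g)): (2)·(-57.8) = -115.6 kcal/mol
By Hess's law, ΔH = (3)·(+21.6) + (-1)·(-41.6) + (2)·(-57.8) = -9.2 kcal/mol

ΔH = -9.2 kcal/mol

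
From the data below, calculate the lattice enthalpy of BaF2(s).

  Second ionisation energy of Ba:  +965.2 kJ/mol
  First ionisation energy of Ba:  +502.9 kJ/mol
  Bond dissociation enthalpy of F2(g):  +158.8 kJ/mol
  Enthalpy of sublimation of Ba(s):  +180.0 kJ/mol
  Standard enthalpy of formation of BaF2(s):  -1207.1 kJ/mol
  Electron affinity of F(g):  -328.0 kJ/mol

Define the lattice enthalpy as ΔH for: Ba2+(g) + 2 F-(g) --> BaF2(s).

ΔHf° = 1·ΔHsub + 1·(ΣIE) + 1·D(F2) + 2·EA + U
-1207.1 = 1·(+180.0) + 1·(+1468.1) + 1·(+158.8) + 2·(-328.0) + U
U = -1207.1 − (+1150.9) = -2358.0 kJ/mol

U = -2358.0 kJ/mol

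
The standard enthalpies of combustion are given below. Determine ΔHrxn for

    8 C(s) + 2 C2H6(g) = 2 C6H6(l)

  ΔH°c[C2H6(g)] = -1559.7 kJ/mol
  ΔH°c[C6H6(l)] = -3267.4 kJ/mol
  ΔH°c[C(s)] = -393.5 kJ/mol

ΔHrxn = 267.4 kJ/mol

Using ΔH = Σ nΔHc°(reactants) − Σ nΔHc°(products):
= [8·(-393.5) + 2·(-1559.7)] − [2·(-3267.4)]
= 267.4 kJ/mol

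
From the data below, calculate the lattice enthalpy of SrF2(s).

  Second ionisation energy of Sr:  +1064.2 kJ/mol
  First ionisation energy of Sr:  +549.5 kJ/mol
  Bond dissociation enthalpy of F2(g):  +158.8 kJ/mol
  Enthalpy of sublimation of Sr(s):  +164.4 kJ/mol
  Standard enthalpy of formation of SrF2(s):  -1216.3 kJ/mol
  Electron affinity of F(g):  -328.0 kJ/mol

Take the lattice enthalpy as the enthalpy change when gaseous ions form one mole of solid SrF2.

ΔHf° = 1·ΔHsub + 1·(ΣIE) + 1·D(F2) + 2·EA + U
-1216.3 = 1·(+164.4) + 1·(+1613.7) + 1·(+158.8) + 2·(-328.0) + U
U = -1216.3 − (+1280.9) = -2497.2 kJ/mol

U = -2497.2 kJ/mol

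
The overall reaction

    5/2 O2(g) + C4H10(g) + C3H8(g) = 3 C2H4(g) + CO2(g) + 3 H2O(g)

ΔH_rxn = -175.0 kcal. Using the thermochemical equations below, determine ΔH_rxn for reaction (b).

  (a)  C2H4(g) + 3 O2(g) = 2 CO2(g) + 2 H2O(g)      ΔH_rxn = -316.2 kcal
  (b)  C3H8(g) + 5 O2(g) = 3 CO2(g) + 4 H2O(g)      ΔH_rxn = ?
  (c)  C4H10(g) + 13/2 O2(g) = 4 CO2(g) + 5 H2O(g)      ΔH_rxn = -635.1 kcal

ΔH_rxn = -488.5 kcal

(a) reversed and × 3 (C2H4(g) must end up as a product; scale by 3 for the 3 C2H4(g)): (-3)·(-316.2) = +948.6 kcal
(b) as written (C3H8(g) already on the reactant side): contributes x
(c) as written (C4H10(g) already on the reactant side): -635.1 kcal
-175.0 = (+948.6) + (-635.1) + x
x = (-175.0 − (+313.5)) / (1) = -488.5 kcal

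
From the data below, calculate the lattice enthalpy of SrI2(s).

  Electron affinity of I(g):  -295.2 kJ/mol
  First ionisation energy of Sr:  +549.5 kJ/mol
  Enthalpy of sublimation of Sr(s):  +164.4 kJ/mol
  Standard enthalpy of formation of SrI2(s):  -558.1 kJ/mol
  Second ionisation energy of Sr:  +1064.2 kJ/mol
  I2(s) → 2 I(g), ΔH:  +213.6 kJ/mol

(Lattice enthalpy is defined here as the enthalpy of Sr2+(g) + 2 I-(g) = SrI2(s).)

ΔHf° = 1·ΔHsub + 1·(ΣIE) + 1·D(I2) + 2·EA + U
-558.1 = 1·(+164.4) + 1·(+1613.7) + 1·(+213.6) + 2·(-295.2) + U
U = -558.1 − (+1401.3) = -1959.4 kJ/mol

U = -1959.4 kJ/mol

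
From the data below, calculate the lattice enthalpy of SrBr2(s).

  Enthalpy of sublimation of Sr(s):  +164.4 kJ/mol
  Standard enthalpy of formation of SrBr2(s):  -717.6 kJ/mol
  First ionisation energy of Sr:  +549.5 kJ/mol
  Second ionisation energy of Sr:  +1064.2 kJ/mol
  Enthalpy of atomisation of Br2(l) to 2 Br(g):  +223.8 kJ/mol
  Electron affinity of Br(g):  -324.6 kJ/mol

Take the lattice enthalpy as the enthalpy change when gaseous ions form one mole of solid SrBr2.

ΔHf° = 1·ΔHsub + 1·(ΣIE) + 1·D(Br2) + 2·EA + U
-717.6 = 1·(+164.4) + 1·(+1613.7) + 1·(+223.8) + 2·(-324.6) + U
U = -717.6 − (+1352.7) = -2070.3 kJ/mol

U = -2070.3 kJ/mol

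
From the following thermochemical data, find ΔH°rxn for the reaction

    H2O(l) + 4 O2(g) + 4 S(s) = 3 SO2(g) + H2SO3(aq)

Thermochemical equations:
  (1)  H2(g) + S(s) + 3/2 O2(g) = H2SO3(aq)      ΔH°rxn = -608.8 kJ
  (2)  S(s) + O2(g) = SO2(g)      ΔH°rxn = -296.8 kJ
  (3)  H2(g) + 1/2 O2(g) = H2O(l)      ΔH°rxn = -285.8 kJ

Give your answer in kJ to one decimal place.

ΔH°rxn = -1213.4 kJ

(1) as written: -608.8 kJ
(2) × 3: (3)·(-296.8) = -890.4 kJ
(3) reversed: +285.8 kJ
By Hess's law, ΔH°rxn = (1)·(-608.8) + (3)·(-296.8) + (-1)·(-285.8) = -1213.4 kJ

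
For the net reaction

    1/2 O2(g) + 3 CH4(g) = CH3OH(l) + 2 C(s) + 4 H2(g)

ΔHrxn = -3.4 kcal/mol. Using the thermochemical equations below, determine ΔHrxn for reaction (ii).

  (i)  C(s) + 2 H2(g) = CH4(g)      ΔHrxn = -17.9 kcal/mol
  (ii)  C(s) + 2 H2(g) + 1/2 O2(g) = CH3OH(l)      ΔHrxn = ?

ΔHrxn = -57.1 kcal/mol

(i) reversed and × 3: (-3)·(-17.9) = +53.7 kcal/mol
(ii) as written: contributes x
-3.4 = (+53.7) + x
x = (-3.4 − (+53.7)) / (1) = -57.1 kcal/mol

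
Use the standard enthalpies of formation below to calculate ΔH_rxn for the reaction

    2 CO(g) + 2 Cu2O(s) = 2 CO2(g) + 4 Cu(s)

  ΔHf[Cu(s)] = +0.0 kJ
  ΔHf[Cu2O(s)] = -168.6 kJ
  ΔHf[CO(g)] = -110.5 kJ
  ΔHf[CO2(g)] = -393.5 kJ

ΔH°rxn = Σ nΔHf°(products) − Σ nΔHf°(reactants).
Products: 2·(-393.5) + 4·(+0.0) = -787.0
Reactants: 2·(-110.5) + 2·(-168.6) = -558.2
ΔH_rxn = (-787.0) − (-558.2) = -228.8 kJ

ΔH_rxn = -228.8 kJ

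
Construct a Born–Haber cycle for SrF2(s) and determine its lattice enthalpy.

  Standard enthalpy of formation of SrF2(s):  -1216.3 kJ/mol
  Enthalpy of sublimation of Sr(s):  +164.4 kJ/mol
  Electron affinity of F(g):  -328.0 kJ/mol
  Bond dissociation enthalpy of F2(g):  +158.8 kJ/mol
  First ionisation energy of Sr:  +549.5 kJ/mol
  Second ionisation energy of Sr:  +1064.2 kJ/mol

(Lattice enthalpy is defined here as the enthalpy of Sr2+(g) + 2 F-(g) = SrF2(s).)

U = -2497.2 kJ/mol

ΔHf° = 1·ΔHsub + 1·(ΣIE) + 1·D(F2) + 2·EA + U
-1216.3 = 1·(+164.4) + 1·(+1613.7) + 1·(+158.8) + 2·(-328.0) + U
U = -1216.3 − (+1280.9) = -2497.2 kJ/mol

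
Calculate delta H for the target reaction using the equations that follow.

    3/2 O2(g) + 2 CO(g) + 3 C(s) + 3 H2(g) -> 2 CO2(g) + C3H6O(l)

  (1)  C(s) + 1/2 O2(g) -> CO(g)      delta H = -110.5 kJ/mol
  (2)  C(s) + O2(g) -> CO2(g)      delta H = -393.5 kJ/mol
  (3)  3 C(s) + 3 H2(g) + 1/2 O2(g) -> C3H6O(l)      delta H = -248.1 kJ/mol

delta H = -814.1 kJ/mol

(1) reversed and × 2: (-2)·(-110.5) = +221.0 kJ/mol
(2) × 2: (2)·(-393.5) = -787.0 kJ/mol
(3) as written: -248.1 kJ/mol
Combining the equations, delta H = (-2)·(-110.5) + (2)·(-393.5) + (1)·(-248.1) = -814.1 kJ/mol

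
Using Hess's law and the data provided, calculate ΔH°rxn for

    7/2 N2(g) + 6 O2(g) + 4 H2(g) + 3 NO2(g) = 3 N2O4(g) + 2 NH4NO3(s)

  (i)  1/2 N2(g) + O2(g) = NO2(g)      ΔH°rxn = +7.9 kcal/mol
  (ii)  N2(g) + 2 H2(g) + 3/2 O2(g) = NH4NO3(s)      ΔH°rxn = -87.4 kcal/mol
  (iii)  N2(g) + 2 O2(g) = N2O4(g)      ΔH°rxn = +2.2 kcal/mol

(i) reversed and × 3 (NO2(g) must end up as a reactant; scale by 3 for the 3 NO2(g)): (-3)·(+7.9) = -23.7 kcal/mol
(ii) × 2 (scale by 2 for the 2 NH4NO3(s)): (2)·(-87.4) = -174.8 kcal/mol
(iii) × 3 (scale by 3 for the 3 N2O4(g)): (3)·(+2.2) = +6.6 kcal/mol
Summing the manipulated equations, ΔH°rxn = (-3)·(+7.9) + (2)·(-87.4) + (3)·(+2.2) = -191.9 kcal/mol

ΔH°rxn = -191.9 kcal/mol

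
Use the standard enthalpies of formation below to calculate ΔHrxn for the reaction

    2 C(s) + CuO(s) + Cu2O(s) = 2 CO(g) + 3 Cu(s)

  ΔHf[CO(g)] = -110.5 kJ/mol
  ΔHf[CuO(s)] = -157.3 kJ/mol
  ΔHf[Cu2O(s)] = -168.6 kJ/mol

Products: 2·(-110.5) + 3·(+0.0) = -221.0
Reactants: 2·(+0.0) + 1·(-157.3) + 1·(-168.6) = -325.9
ΔHrxn = (-221.0) − (-325.9) = 104.9 kJ/mol

ΔHrxn = 104.9 kJ/mol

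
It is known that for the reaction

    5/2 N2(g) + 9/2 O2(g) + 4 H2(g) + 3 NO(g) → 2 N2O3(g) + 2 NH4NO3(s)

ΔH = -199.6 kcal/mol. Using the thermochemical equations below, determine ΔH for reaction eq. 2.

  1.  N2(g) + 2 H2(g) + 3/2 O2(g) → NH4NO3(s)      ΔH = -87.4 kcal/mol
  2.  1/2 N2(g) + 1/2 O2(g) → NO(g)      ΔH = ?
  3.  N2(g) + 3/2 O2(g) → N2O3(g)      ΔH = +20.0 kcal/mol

ΔH = 21.6 kcal/mol

eq. 1 × 2 (×2 to match 2 NH4NO3(s) in the target): (2)·(-87.4) = -174.8 kcal/mol
eq. 2 reversed and × 3 (reverse to put NO(g) on the reactant side; ×3 to match 3 NO(g) in the target): contributes −3·x
eq. 3 × 2 (×2 to match 2 N2O3(g) in the target): (2)·(+20.0) = +40.0 kcal/mol
-199.6 = (-174.8) + (+40.0) − 3·x
x = (-199.6 − (-134.8)) / (-3) = 21.6 kcal/mol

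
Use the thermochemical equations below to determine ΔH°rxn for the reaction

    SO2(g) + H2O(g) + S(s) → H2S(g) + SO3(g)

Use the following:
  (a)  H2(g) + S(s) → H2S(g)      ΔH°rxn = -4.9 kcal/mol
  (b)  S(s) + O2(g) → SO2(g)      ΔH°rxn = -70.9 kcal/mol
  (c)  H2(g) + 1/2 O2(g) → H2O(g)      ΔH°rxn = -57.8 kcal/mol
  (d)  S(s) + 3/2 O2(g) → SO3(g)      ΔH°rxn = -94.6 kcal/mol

ΔH°rxn = 29.2 kcal/mol

(a) as written: -4.9 kcal/mol
(b) reversed: +70.9 kcal/mol
(c) reversed: +57.8 kcal/mol
(d) as written: -94.6 kcal/mol
Combining the equations, ΔH°rxn = (1)·(-4.9) + (-1)·(-70.9) + (-1)·(-57.8) + (1)·(-94.6) = 29.2 kcal/mol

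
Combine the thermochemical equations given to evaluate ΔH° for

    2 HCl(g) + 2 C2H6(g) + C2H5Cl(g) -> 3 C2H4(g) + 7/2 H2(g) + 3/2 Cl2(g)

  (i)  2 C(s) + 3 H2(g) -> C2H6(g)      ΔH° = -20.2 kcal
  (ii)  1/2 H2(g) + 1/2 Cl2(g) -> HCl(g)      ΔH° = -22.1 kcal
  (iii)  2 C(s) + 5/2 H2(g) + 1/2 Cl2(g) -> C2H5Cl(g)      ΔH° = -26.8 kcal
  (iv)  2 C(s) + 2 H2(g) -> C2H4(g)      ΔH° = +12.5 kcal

(i) reversed and × 2: (-2)·(-20.2) = +40.4 kcal
(ii) reversed and × 2: (-2)·(-22.1) = +44.2 kcal
(iii) reversed: +26.8 kcal
(iv) × 3: (3)·(+12.5) = +37.5 kcal
Combining the equations, ΔH° = (+40.4) + (+44.2) + (+26.8) + (+37.5) = 148.9 kcal

ΔH° = 148.9 kcal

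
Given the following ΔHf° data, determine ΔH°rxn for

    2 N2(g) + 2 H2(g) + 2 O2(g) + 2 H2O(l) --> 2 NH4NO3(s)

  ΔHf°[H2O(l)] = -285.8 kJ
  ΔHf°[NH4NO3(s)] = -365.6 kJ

ΔH°rxn = -159.6 kJ

Products: 2·(-365.6) = -731.2
Reactants: 2·(+0.0) + 2·(+0.0) + 2·(+0.0) + 2·(-285.8) = -571.6
ΔH°rxn = (-731.2) − (-571.6) = -159.6 kJ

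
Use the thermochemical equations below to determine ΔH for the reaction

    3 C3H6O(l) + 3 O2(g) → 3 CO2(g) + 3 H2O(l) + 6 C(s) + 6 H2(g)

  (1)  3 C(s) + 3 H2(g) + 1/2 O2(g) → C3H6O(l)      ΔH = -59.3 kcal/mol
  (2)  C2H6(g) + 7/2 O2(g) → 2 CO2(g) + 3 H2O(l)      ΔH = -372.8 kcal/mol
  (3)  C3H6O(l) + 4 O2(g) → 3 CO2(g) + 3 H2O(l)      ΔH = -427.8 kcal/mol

ΔH = -309.2 kcal/mol

(1) reversed and × 2: (-2)·(-59.3) = +118.6 kcal/mol
(2): not needed.
(3) as written: -427.8 kcal/mol
ΔH = (-2)·(-59.3) + (1)·(-427.8) = -309.2 kcal/mol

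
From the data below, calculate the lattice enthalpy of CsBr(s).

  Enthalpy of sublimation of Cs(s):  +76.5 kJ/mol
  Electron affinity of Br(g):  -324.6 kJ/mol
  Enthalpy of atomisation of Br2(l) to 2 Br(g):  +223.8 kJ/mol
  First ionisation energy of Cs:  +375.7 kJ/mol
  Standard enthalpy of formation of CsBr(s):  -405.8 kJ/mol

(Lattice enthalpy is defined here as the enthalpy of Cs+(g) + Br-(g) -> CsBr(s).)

ΔHf° = 1·ΔHsub + 1·(ΣIE) + 1/2·D(Br2) + 1·EA + U
-405.8 = 1·(+76.5) + 1·(+375.7) + 1/2·(+223.8) + 1·(-324.6) + U
U = -405.8 − (+239.5) = -645.3 kJ/mol

U = -645.3 kJ/mol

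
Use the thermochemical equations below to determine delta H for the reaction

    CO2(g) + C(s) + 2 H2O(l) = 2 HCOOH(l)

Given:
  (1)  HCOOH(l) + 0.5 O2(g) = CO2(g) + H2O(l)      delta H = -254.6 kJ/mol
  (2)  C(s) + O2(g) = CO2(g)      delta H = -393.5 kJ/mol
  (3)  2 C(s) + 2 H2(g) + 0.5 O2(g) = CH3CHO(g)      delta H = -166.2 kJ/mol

delta H = 115.7 kJ/mol

(1) reversed and × 2: (-2)·(-254.6) = +509.2 kJ/mol
(2) as written: -393.5 kJ/mol
(3): not needed.
Summing the manipulated equations, delta H = (+509.2) + (-393.5) = 115.7 kJ/mol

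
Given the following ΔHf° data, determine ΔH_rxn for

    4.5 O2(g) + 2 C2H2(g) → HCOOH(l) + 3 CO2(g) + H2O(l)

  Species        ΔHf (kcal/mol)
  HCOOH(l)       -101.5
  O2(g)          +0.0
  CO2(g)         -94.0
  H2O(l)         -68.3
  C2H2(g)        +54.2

Products: 1·(-101.5) + 3·(-94.0) + 1·(-68.3) = -451.8
Reactants: 9/2·(+0.0) + 2·(+54.2) = +108.4
ΔH_rxn = (-451.8) − (+108.4) = -560.2 kcal/mol

ΔH_rxn = -560.2 kcal/mol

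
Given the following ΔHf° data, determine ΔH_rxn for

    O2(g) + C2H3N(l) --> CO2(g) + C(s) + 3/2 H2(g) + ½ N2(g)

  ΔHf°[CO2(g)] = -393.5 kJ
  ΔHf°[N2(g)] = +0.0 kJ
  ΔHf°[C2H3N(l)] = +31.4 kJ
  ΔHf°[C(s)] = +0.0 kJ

Products: 1·(-393.5) + 1·(+0.0) + 3/2·(+0.0) + 1/2·(+0.0) = -393.5
Reactants: 1·(+0.0) + 1·(+31.4) = +31.4
ΔH_rxn = (-393.5) − (+31.4) = -424.9 kJ

ΔH_rxn = -424.9 kJ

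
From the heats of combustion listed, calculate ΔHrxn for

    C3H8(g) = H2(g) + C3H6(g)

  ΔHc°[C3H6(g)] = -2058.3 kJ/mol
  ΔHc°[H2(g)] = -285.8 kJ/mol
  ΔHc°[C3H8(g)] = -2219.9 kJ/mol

With combustion enthalpies, reactants minus products:
= [1·(-2219.9)] − [1·(-285.8) + 1·(-2058.3)]
= 124.2 kJ/mol

ΔHrxn = 124.2 kJ/mol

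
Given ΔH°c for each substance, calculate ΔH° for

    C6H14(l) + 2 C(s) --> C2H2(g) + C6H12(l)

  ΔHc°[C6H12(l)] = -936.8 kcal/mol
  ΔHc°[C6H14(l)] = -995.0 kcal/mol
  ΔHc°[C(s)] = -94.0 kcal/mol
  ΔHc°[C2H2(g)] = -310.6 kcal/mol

ΔH° = 64.4 kcal/mol

With combustion enthalpies, reactants minus products:
= [1·(-995.0) + 2·(-94.0)] − [1·(-310.6) + 1·(-936.8)]
= 64.4 kcal/mol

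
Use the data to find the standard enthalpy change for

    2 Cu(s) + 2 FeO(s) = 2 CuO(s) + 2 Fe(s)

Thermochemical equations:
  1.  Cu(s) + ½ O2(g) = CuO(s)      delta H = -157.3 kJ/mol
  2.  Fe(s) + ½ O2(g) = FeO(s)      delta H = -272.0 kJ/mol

delta H = 229.4 kJ/mol

eq. 1 × 2 (×2 to match 2 CuO(s) in the target): (2)·(-157.3) = -314.6 kJ/mol
eq. 2 reversed and × 2 (reverse to put FeO(s) on the reactant side; scale by 2 for the 2 FeO(s)): (-2)·(-272.0) = +544.0 kJ/mol
delta H = (-314.6) + (+544.0) = 229.4 kJ/mol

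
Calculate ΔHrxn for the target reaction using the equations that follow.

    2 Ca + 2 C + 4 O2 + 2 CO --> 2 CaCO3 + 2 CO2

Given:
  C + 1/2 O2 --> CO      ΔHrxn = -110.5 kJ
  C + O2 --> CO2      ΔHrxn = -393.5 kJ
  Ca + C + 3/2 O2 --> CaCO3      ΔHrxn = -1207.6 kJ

ΔHrxn = -2981.2 kJ

equation 1 reversed and × 2: (-2)·(-110.5) = +221.0 kJ
equation 2 × 2: (2)·(-393.5) = -787.0 kJ
equation 3 × 2: (2)·(-1207.6) = -2415.2 kJ
By Hess's law, ΔHrxn = (-2)·(-110.5) + (2)·(-393.5) + (2)·(-1207.6) = -2981.2 kJ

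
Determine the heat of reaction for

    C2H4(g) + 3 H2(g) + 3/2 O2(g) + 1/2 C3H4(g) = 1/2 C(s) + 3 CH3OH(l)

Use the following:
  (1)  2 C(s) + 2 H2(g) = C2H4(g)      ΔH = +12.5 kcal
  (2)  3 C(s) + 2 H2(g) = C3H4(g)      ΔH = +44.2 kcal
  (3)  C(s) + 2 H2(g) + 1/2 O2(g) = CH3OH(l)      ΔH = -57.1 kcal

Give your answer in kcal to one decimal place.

(1) reversed (reverse to put C2H4(g) on the reactant side): -12.5 kcal
(2) reversed and × 1/2 (reverse to put C3H4(g) on the reactant side; scale by 1/2 for the 1/2 C3H4(g)): (-1/2)·(+44.2) = -22.1 kcal
(3) × 3 (×3 to match 3 CH3OH(l) in the target): (3)·(-57.1) = -171.3 kcal
By Hess's law, ΔH = (-12.5) + (-22.1) + (-171.3) = -205.9 kcal

ΔH = -205.9 kcal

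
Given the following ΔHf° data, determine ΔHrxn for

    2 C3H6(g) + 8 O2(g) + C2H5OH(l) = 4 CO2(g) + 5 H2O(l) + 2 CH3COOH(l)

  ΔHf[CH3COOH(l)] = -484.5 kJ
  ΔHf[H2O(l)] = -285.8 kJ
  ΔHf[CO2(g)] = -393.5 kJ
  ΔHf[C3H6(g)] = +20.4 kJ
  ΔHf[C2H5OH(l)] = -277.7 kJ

ΔHrxn = -3735.1 kJ

ΔH°rxn = Σ nΔHf°(products) − Σ nΔHf°(reactants).
Products: 4·(-393.5) + 5·(-285.8) + 2·(-484.5) = -3972.0
Reactants: 2·(+20.4) + 8·(+0.0) + 1·(-277.7) = -236.9
ΔHrxn = (-3972.0) − (-236.9) = -3735.1 kJ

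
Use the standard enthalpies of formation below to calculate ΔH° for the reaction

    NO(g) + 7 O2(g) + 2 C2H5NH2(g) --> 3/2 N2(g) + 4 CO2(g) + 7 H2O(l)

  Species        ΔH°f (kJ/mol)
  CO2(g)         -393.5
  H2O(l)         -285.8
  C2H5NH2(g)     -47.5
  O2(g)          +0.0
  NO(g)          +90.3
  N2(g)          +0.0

ΔH° = -3569.9 kJ/mol

Products: 3/2·(+0.0) + 4·(-393.5) + 7·(-285.8) = -3574.6
Reactants: 1·(+90.3) + 7·(+0.0) + 2·(-47.5) = -4.7
ΔH° = (-3574.6) − (-4.7) = -3569.9 kJ/mol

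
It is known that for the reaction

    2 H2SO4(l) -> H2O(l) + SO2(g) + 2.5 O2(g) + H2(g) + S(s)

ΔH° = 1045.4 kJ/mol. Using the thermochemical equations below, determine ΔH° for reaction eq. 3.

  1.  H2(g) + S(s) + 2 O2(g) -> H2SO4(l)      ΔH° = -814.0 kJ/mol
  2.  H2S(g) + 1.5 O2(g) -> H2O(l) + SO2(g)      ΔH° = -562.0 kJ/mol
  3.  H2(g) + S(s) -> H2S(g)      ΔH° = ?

eq. 1 reversed and × 2: (-2)·(-814.0) = +1628.0 kJ/mol
eq. 2 as written: -562.0 kJ/mol
eq. 3 as written: contributes x
+1045.4 = (+1628.0) + (-562.0) + x
x = (+1045.4 − (+1066.0)) / (1) = -20.6 kJ/mol

ΔH° = -20.6 kJ/mol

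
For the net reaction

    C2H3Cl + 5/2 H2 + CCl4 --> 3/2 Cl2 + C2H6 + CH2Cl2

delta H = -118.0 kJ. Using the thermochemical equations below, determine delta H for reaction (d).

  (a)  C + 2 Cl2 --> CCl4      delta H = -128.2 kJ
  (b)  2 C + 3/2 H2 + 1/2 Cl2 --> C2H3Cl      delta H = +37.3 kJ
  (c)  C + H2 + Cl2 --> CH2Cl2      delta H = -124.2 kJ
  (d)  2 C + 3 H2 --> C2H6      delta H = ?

(a) reversed (reverse to put CCl4 on the reactant side): +128.2 kJ
(b) reversed (C2H3Cl must end up as a reactant): -37.3 kJ
(c) as written (CH2Cl2 already on the product side): -124.2 kJ
(d) as written (C2H6 already on the product side): contributes x
-118.0 = (+128.2) + (-37.3) + (-124.2) + x
x = (-118.0 − (-33.3)) / (1) = -84.7 kJ

delta H = -84.7 kJ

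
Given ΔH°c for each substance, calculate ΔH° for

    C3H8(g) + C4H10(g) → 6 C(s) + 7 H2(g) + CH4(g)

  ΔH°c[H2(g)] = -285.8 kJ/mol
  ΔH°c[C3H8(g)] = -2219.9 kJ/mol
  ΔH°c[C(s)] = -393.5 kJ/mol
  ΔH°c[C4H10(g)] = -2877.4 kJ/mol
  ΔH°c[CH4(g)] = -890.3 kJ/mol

ΔH° = 154.6 kJ/mol

With combustion enthalpies, reactants minus products:
= [1·(-2219.9) + 1·(-2877.4)] − [6·(-393.5) + 7·(-285.8) + 1·(-890.3)]
= 154.6 kJ/mol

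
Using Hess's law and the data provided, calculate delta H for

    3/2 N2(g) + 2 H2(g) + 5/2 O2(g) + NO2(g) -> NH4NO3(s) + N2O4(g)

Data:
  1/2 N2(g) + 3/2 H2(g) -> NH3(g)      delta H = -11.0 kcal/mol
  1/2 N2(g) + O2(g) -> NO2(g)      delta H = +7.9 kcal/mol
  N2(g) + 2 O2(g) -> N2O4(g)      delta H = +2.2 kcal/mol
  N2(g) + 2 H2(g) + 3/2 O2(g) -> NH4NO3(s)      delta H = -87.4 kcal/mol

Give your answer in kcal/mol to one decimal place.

equation 1: not needed (NH3(g) appears nowhere else).
equation 2 reversed (NO2(g) must end up as a reactant): -7.9 kcal/mol
equation 3 as written (N2O4(g) already on the product side): +2.2 kcal/mol
equation 4 as written (NH4NO3(s) already on the product side): -87.4 kcal/mol
Since enthalpy is a state function, delta H = (-7.9) + (+2.2) + (-87.4) = -93.1 kcal/mol

delta H = -93.1 kcal/mol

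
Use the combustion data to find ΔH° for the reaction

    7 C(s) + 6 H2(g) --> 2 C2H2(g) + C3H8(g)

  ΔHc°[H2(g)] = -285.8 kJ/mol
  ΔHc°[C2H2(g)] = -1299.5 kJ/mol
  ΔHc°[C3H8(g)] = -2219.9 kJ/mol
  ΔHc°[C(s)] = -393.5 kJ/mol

With combustion enthalpies, reactants minus products:
= [7·(-393.5) + 6·(-285.8)] − [2·(-1299.5) + 1·(-2219.9)]
= 349.6 kJ/mol

ΔH° = 349.6 kJ/mol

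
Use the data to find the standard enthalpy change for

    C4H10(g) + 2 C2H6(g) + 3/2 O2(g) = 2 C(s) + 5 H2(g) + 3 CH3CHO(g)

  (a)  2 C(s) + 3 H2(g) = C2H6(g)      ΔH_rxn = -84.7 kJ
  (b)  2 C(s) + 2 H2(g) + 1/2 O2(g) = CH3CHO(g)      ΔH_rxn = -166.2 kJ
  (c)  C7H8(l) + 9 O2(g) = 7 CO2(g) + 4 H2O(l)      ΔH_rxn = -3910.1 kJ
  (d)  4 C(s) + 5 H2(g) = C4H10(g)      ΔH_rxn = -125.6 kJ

(a) reversed and × 2 (reverse to put C2H6(g) on the reactant side; ×2 to match 2 C2H6(g) in the target): (-2)·(-84.7) = +169.4 kJ
(b) × 3 (scale by 3 for the 3 CH3CHO(g)): (3)·(-166.2) = -498.6 kJ
(c): not needed (C7H8(l) appears nowhere else).
(d) reversed (C4H10(g) must end up as a reactant): +125.6 kJ
Summing the manipulated equations, ΔH_rxn = (+169.4) + (-498.6) + (+125.6) = -203.6 kJ

ΔH_rxn = -203.6 kJ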